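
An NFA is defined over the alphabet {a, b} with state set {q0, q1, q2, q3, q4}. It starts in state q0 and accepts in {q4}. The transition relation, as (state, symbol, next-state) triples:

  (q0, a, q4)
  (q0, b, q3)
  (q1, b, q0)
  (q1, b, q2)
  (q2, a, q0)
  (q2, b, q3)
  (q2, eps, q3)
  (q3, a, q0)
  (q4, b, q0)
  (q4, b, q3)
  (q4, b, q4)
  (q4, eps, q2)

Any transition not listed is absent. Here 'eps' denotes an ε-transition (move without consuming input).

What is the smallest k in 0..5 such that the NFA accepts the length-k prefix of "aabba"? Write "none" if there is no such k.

Start in {q0}.
Read 'a': {q0} → {q2, q3, q4}.
None of the earlier sets intersect F, but {q2, q3, q4} does.

1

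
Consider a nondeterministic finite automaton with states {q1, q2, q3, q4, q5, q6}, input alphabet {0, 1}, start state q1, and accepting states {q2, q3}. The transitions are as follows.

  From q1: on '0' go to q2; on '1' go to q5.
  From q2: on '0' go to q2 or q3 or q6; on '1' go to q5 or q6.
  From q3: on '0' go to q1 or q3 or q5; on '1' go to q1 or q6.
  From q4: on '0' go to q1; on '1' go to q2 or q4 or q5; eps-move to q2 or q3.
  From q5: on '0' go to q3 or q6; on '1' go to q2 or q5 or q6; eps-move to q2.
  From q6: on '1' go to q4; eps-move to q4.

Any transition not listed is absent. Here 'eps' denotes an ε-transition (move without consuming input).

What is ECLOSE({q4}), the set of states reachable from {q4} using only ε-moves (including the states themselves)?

{q2, q3, q4}

Begin with {q4}.
ε-move q4 → q2; add q2.
ε-move q4 → q3; add q3.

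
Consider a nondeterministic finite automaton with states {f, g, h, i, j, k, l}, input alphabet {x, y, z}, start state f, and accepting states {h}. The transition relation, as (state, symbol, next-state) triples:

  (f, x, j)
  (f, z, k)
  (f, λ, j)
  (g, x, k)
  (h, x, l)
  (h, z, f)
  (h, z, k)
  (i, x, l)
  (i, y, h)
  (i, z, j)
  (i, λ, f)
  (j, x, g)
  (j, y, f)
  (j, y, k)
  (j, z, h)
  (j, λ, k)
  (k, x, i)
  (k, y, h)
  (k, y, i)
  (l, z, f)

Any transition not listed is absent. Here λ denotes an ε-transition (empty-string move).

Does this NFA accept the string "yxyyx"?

No

Start: ε-closure({f}) = {f, j, k}.
Read 'y': f→∅, j→{f, k}, k→{h, i}; union {f, h, i, k}; ε-closure = {f, h, i, j, k}.
Read 'x': f→{j}, h→{l}, i→{l}, j→{g}, k→{i}; union {g, i, j, l}; ε-closure = {f, g, i, j, k, l}.
Read 'y': f→∅, g→∅, i→{h}, j→{f, k}, k→{h, i}, l→∅; union {f, h, i, k}; ε-closure = {f, h, i, j, k}.
Read 'y': f→∅, h→∅, i→{h}, j→{f, k}, k→{h, i}; union {f, h, i, k}; ε-closure = {f, h, i, j, k}.
Read 'x': f→{j}, h→{l}, i→{l}, j→{g}, k→{i}; union {g, i, j, l}; ε-closure = {f, g, i, j, k, l}.
The final set {f, g, i, j, k, l} contains no accepting state.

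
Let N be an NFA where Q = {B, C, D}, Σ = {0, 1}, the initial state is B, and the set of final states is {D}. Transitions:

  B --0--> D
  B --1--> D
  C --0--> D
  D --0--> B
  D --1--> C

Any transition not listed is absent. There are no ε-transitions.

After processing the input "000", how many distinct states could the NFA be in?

Start in {B}.
Read '0': B→{D}; now {D}.
Read '0': D→{B}; now {B}.
Read '0': B→{D}; now {D}.
That set has 1 state.

1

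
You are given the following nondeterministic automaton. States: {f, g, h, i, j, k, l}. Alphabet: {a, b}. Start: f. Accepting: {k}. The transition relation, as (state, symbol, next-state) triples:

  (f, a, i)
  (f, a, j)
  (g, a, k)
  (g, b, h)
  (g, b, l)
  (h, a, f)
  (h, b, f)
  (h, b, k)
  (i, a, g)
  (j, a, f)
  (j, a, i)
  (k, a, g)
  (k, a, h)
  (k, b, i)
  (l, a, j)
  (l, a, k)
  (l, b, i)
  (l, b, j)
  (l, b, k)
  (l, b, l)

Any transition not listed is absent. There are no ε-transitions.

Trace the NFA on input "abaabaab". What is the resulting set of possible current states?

∅

Start in {f}.
Read 'a': {f} → {i, j}.
Read 'b': {i, j} → ∅.
The set is empty and remains empty for the remaining 6 symbols.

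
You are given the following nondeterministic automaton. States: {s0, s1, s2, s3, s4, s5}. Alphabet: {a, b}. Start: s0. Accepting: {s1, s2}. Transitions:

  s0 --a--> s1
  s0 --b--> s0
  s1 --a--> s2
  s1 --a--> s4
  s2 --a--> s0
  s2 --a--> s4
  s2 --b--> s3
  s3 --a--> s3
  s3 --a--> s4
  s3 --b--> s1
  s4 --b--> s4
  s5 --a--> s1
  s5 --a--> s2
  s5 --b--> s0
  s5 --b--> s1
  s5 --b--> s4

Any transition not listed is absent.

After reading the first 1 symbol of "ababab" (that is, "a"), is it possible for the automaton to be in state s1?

Start in {s0}.
Read 'a': s0→{s1}; now {s1}.
State s1 is in {s1}.

Yes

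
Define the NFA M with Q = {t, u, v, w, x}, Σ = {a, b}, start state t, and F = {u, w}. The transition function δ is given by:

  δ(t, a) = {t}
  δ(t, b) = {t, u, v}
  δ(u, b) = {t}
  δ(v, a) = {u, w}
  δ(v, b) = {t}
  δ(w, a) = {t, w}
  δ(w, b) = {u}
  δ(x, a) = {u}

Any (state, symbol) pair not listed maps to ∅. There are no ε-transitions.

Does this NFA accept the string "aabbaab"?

Yes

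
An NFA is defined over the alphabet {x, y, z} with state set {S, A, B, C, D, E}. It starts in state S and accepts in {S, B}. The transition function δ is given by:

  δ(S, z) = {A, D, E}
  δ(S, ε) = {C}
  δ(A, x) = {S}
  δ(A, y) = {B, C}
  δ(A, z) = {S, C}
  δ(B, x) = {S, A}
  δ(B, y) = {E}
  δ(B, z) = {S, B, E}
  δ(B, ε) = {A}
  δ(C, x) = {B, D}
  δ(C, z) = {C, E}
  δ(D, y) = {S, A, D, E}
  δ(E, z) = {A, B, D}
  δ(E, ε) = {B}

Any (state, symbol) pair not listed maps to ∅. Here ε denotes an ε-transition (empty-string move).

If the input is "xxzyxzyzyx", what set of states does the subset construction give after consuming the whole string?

{S, A, B, C, D}

Start: ε-closure({S}) = {S, C}.
Read 'x': {S, C} → {A, B, D}.
Read 'x': {A, B, D} → {S, A, C}.
Read 'z': {S, A, C} → {S, A, B, C, D, E}.
Read 'y': {S, A, B, C, D, E} → {S, A, B, C, D, E}.
Read 'x': {S, A, B, C, D, E} → {S, A, B, C, D}.
Read 'z': {S, A, B, C, D} → {S, A, B, C, D, E}.
Read 'y': {S, A, B, C, D, E} → {S, A, B, C, D, E}.
Read 'z': {S, A, B, C, D, E} → {S, A, B, C, D, E}.
Read 'y': {S, A, B, C, D, E} → {S, A, B, C, D, E}.
Read 'x': {S, A, B, C, D, E} → {S, A, B, C, D}.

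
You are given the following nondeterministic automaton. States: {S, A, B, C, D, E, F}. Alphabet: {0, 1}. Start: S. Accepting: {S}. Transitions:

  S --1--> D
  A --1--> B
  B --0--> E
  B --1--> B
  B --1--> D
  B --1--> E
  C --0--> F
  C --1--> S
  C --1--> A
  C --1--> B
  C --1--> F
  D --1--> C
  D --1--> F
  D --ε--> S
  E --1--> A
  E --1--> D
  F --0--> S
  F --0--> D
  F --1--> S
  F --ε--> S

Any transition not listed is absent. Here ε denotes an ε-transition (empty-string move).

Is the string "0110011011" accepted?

No

Start in {S}.
Read '0': S→∅; now ∅.
The set is empty and remains empty for the remaining 9 symbols.
The final set ∅ contains no accepting state.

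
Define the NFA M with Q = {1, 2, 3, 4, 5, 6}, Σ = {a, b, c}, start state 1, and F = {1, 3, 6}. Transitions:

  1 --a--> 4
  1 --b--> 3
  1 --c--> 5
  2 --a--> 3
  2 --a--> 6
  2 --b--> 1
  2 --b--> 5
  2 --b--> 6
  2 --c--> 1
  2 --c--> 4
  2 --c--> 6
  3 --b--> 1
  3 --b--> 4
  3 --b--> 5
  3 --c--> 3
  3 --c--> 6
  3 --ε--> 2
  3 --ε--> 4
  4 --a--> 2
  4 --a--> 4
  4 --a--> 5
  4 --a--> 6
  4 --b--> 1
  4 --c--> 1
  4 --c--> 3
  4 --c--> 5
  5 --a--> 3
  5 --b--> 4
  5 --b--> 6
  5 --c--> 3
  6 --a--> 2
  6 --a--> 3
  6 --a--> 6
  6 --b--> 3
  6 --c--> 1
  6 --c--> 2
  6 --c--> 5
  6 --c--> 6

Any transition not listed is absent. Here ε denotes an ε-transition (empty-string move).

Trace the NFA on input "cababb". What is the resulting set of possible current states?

{1, 2, 3, 4, 5, 6}

Start in {1}.
Read 'c': {1} → {5}.
Read 'a': {5} → {2, 3, 4}.
Read 'b': {2, 3, 4} → {1, 4, 5, 6}.
Read 'a': {1, 4, 5, 6} → {2, 3, 4, 5, 6}.
Read 'b': {2, 3, 4, 5, 6} → {1, 2, 3, 4, 5, 6}.
Read 'b': {1, 2, 3, 4, 5, 6} → {1, 2, 3, 4, 5, 6}.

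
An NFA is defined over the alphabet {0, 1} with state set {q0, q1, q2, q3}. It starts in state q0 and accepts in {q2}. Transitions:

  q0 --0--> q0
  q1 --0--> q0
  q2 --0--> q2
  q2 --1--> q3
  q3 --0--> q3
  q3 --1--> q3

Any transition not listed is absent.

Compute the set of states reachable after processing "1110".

Start in {q0}.
Read '1': {q0} → ∅.
The set is empty and remains empty for the remaining 3 symbols.

∅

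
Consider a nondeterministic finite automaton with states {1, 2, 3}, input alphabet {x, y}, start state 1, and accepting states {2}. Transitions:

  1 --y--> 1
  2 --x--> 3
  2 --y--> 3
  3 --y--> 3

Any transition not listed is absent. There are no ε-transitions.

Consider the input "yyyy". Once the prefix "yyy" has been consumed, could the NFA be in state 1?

Start in {1}.
Read 'y': 1→{1}; now {1}.
Read 'y': 1→{1}; now {1}.
Read 'y': 1→{1}; now {1}.
State 1 is in {1}.

Yes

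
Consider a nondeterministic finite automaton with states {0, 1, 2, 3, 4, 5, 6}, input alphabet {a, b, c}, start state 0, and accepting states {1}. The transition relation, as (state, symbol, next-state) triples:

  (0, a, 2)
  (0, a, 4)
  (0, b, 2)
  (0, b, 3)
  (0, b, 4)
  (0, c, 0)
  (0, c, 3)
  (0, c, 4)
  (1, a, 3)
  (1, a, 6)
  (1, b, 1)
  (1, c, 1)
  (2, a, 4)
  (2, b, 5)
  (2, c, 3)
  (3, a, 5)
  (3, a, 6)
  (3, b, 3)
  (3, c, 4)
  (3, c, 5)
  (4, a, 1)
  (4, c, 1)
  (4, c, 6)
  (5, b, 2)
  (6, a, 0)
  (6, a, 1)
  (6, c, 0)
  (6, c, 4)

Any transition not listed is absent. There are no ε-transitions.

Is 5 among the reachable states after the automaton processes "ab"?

Yes

Start in {0}.
Read 'a': 0→{2, 4}; now {2, 4}.
Read 'b': 2→{5}, 4→∅; now {5}.
State 5 is in {5}.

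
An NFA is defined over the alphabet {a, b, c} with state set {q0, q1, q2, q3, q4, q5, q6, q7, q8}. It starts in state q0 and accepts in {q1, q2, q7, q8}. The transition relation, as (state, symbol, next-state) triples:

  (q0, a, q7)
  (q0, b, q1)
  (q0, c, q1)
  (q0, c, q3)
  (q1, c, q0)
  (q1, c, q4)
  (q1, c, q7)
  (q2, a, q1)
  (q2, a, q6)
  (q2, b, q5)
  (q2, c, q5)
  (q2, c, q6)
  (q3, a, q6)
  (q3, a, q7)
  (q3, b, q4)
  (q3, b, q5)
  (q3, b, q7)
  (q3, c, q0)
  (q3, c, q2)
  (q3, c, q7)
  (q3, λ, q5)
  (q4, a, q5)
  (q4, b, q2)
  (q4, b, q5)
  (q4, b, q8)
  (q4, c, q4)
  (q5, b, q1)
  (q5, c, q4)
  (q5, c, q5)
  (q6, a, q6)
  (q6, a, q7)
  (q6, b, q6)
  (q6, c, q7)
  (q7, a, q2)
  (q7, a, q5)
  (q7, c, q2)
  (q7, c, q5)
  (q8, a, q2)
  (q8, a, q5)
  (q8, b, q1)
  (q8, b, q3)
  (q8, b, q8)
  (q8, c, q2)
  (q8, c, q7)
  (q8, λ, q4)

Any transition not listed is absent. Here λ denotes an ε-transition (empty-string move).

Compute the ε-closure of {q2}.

{q2}

Begin with {q2}.
No ε-moves leave this set, so the closure equals the set itself.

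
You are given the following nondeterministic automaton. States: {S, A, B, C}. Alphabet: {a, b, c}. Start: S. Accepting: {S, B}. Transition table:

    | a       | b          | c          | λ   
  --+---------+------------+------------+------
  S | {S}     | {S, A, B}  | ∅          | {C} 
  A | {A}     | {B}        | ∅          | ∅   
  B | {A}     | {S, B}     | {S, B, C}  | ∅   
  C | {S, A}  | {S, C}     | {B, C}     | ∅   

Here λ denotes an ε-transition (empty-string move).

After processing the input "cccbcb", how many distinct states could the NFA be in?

4

Start: ε-closure({S}) = {S, C}.
Read 'c': {S, C} → {B, C}.
Read 'c': {B, C} → {S, B, C}.
Read 'c': {S, B, C} → {S, B, C}.
Read 'b': {S, B, C} → {S, A, B, C}.
Read 'c': {S, A, B, C} → {S, B, C}.
Read 'b': {S, B, C} → {S, A, B, C}.
That set has 4 states.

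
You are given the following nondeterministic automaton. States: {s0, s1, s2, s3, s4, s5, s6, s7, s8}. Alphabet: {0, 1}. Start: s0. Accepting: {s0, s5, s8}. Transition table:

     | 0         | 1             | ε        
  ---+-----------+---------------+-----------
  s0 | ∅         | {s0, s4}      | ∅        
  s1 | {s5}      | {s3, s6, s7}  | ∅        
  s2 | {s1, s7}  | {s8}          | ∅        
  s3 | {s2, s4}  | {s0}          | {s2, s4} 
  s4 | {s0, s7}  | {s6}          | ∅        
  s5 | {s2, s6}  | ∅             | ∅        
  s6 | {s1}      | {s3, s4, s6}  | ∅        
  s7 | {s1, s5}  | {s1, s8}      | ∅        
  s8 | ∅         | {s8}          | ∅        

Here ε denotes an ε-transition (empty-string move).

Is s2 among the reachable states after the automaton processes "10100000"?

Yes

Start in {s0}.
Read '1': {s0} → {s0, s4}.
Read '0': {s0, s4} → {s0, s7}.
Read '1': {s0, s7} → {s0, s1, s4, s8}.
Read '0': {s0, s1, s4, s8} → {s0, s5, s7}.
Read '0': {s0, s5, s7} → {s1, s2, s5, s6}.
Read '0': {s1, s2, s5, s6} → {s1, s2, s5, s6, s7}.
Read '0': {s1, s2, s5, s6, s7} → {s1, s2, s5, s6, s7}.
Read '0': {s1, s2, s5, s6, s7} → {s1, s2, s5, s6, s7}.
State s2 is in {s1, s2, s5, s6, s7}.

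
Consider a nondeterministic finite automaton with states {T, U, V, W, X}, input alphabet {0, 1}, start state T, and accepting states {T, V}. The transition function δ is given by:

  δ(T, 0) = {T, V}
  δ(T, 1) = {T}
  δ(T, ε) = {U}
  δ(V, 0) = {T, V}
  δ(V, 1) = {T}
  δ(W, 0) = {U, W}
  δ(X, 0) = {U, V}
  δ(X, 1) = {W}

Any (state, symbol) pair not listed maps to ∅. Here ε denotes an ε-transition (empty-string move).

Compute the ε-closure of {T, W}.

{T, U, W}

Begin with {T, W}.
ε-move T → U; add U.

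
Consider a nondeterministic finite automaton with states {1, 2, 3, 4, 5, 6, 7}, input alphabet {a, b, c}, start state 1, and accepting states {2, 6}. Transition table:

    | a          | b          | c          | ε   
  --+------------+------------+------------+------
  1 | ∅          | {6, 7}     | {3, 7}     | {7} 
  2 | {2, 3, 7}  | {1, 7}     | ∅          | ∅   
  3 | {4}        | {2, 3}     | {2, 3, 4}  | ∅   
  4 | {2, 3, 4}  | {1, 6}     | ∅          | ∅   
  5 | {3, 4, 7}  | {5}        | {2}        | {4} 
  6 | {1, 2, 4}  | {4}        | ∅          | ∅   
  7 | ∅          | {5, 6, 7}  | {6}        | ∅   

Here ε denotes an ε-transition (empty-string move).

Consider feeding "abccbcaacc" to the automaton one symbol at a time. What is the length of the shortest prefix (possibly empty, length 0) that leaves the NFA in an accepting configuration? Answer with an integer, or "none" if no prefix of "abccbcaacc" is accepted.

none

Start: ε-closure({1}) = {1, 7}.
Read 'a': {1, 7} → ∅.
The set is empty and remains empty for the remaining 9 symbols.
No reachable set along the way intersects F.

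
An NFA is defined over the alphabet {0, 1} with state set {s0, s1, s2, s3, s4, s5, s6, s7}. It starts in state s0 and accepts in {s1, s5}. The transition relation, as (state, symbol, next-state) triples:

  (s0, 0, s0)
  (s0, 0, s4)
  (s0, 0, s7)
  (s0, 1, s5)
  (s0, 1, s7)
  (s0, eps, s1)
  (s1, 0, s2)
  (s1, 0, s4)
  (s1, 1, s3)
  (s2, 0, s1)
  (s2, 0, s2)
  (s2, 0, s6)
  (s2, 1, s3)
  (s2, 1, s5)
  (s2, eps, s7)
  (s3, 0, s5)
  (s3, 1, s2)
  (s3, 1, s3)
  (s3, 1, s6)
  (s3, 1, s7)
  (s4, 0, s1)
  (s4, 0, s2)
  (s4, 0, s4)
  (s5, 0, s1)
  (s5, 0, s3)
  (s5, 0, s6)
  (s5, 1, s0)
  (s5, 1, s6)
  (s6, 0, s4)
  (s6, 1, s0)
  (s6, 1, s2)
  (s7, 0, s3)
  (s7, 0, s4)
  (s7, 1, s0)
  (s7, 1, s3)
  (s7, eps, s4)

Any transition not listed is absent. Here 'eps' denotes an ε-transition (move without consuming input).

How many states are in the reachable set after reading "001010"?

Start: ε-closure({s0}) = {s0, s1}.
Read '0': {s0, s1} → {s0, s1, s2, s4, s7}.
Read '0': {s0, s1, s2, s4, s7} → {s0, s1, s2, s3, s4, s6, s7}.
Read '1': {s0, s1, s2, s3, s4, s6, s7} → {s0, s1, s2, s3, s4, s5, s6, s7}.
Read '0': {s0, s1, s2, s3, s4, s5, s6, s7} → {s0, s1, s2, s3, s4, s5, s6, s7}.
Read '1': {s0, s1, s2, s3, s4, s5, s6, s7} → {s0, s1, s2, s3, s4, s5, s6, s7}.
Read '0': {s0, s1, s2, s3, s4, s5, s6, s7} → {s0, s1, s2, s3, s4, s5, s6, s7}.
That set has 8 states.

8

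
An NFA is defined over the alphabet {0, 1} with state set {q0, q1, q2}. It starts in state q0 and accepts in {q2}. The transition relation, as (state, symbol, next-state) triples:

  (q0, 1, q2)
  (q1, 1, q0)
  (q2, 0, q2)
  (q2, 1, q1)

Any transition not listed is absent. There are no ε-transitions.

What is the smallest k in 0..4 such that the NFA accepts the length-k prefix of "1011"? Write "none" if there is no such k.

Start in {q0}.
Read '1': q0→{q2}; now {q2}.
None of the earlier sets intersect F, but {q2} does.

1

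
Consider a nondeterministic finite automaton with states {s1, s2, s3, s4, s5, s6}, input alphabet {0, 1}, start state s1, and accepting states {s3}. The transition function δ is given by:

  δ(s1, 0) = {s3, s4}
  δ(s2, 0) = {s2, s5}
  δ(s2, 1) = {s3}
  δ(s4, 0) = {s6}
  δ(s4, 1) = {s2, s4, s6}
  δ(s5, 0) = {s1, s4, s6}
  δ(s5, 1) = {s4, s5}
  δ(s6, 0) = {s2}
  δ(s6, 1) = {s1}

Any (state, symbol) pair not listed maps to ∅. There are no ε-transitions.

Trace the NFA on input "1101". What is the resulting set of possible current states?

∅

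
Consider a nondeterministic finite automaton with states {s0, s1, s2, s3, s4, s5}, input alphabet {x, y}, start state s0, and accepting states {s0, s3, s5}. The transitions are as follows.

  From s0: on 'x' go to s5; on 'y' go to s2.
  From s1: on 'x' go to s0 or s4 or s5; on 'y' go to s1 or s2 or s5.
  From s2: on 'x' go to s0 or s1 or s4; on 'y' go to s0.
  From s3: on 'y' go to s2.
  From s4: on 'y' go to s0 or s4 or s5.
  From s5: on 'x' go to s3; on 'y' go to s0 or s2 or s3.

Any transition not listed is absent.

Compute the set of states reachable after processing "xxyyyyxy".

{s0, s2, s3}

Start in {s0}.
Read 'x': {s0} → {s5}.
Read 'x': {s5} → {s3}.
Read 'y': {s3} → {s2}.
Read 'y': {s2} → {s0}.
Read 'y': {s0} → {s2}.
Read 'y': {s2} → {s0}.
Read 'x': {s0} → {s5}.
Read 'y': {s5} → {s0, s2, s3}.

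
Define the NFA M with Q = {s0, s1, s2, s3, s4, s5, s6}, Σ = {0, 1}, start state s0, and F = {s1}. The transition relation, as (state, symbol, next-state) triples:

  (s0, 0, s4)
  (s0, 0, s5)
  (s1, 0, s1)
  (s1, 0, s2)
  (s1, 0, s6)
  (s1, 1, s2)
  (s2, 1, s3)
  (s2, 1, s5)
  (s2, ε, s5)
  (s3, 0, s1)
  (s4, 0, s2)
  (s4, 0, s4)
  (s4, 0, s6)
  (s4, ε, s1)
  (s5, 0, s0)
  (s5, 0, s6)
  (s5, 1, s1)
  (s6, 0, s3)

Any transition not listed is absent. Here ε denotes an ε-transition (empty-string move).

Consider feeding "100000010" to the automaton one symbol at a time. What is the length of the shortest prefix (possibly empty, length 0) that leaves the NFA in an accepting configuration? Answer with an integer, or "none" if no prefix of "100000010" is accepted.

Start in {s0}.
Read '1': s0→∅; now ∅.
The set is empty and remains empty for the remaining 8 symbols.
No reachable set along the way intersects F.

none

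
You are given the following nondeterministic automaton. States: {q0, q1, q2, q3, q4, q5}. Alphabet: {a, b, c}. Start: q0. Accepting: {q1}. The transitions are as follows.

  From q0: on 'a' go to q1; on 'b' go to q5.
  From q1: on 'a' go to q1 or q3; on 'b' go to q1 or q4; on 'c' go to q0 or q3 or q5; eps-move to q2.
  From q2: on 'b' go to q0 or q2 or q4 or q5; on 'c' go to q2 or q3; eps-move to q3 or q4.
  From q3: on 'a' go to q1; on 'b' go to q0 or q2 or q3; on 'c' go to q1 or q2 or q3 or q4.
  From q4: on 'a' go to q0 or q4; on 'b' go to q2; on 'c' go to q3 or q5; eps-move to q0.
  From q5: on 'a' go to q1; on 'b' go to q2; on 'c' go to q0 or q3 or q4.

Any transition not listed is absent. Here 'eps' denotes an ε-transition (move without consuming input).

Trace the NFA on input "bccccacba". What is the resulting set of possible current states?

{q0, q1, q2, q3, q4}

Start in {q0}.
Read 'b': q0→{q5}; now {q5}.
Read 'c': q5→{q0, q3, q4}; now {q0, q3, q4}.
Read 'c': q0→∅, q3→{q1, q2, q3, q4}, q4→{q3, q5}; union {q1, q2, q3, q4, q5}; ε-closure = {q0, q1, q2, q3, q4, q5}.
Read 'c': q0→∅, q1→{q0, q3, q5}, q2→{q2, q3}, q3→{q1, q2, q3, q4}, q4→{q3, q5}, q5→{q0, q3, q4}; now {q0, q1, q2, q3, q4, q5}.
Read 'c': q0→∅, q1→{q0, q3, q5}, q2→{q2, q3}, q3→{q1, q2, q3, q4}, q4→{q3, q5}, q5→{q0, q3, q4}; now {q0, q1, q2, q3, q4, q5}.
Read 'a': q0→{q1}, q1→{q1, q3}, q2→∅, q3→{q1}, q4→{q0, q4}, q5→{q1}; union {q0, q1, q3, q4}; ε-closure = {q0, q1, q2, q3, q4}.
Read 'c': q0→∅, q1→{q0, q3, q5}, q2→{q2, q3}, q3→{q1, q2, q3, q4}, q4→{q3, q5}; now {q0, q1, q2, q3, q4, q5}.
Read 'b': q0→{q5}, q1→{q1, q4}, q2→{q0, q2, q4, q5}, q3→{q0, q2, q3}, q4→{q2}, q5→{q2}; now {q0, q1, q2, q3, q4, q5}.
Read 'a': q0→{q1}, q1→{q1, q3}, q2→∅, q3→{q1}, q4→{q0, q4}, q5→{q1}; union {q0, q1, q3, q4}; ε-closure = {q0, q1, q2, q3, q4}.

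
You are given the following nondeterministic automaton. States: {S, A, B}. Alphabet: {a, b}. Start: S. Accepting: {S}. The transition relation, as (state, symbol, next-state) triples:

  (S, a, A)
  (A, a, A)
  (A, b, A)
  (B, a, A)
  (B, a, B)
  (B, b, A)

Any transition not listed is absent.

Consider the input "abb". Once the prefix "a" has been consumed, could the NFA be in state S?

Start in {S}.
Read 'a': {S} → {A}.
State S is not in {A}.

No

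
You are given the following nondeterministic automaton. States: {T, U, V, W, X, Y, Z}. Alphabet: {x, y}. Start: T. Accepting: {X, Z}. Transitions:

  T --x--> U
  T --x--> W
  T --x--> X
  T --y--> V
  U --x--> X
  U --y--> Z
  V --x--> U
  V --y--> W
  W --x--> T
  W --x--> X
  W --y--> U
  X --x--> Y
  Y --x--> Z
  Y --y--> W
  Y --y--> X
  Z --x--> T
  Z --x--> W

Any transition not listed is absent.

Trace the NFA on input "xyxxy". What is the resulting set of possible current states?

{U, V, W, X, Z}

Start in {T}.
Read 'x': T→{U, W, X}; now {U, W, X}.
Read 'y': U→{Z}, W→{U}, X→∅; now {U, Z}.
Read 'x': U→{X}, Z→{T, W}; now {T, W, X}.
Read 'x': T→{U, W, X}, W→{T, X}, X→{Y}; now {T, U, W, X, Y}.
Read 'y': T→{V}, U→{Z}, W→{U}, X→∅, Y→{W, X}; now {U, V, W, X, Z}.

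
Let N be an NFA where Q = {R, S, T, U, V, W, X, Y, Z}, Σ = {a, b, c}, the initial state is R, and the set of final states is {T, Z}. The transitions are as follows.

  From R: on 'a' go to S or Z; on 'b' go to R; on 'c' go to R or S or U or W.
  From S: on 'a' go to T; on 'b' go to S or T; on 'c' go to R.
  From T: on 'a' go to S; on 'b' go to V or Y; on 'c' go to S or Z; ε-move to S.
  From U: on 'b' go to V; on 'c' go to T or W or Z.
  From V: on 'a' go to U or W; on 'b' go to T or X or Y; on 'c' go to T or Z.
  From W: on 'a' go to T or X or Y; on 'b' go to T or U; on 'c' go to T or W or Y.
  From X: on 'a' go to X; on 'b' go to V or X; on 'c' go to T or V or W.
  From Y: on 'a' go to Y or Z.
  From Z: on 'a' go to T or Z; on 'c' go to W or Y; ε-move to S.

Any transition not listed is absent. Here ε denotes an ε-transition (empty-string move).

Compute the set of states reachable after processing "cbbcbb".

{R, S, T, V, X, Y}

Start in {R}.
Read 'c': R→{R, S, U, W}; now {R, S, U, W}.
Read 'b': R→{R}, S→{S, T}, U→{V}, W→{T, U}; now {R, S, T, U, V}.
Read 'b': R→{R}, S→{S, T}, T→{V, Y}, U→{V}, V→{T, X, Y}; now {R, S, T, V, X, Y}.
Read 'c': R→{R, S, U, W}, S→{R}, T→{S, Z}, V→{T, Z}, X→{T, V, W}, Y→∅; now {R, S, T, U, V, W, Z}.
Read 'b': R→{R}, S→{S, T}, T→{V, Y}, U→{V}, V→{T, X, Y}, W→{T, U}, Z→∅; now {R, S, T, U, V, X, Y}.
Read 'b': R→{R}, S→{S, T}, T→{V, Y}, U→{V}, V→{T, X, Y}, X→{V, X}, Y→∅; now {R, S, T, V, X, Y}.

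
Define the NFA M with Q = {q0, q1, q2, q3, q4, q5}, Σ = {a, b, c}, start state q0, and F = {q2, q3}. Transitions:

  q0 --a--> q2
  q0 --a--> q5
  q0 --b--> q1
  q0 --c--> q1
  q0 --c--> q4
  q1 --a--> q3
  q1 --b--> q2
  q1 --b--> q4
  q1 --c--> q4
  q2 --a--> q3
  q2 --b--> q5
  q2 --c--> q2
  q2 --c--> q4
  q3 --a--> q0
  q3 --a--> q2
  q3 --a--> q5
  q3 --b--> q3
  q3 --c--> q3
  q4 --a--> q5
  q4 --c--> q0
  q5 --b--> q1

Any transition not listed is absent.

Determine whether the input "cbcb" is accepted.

Start in {q0}.
Read 'c': q0→{q1, q4}; now {q1, q4}.
Read 'b': q1→{q2, q4}, q4→∅; now {q2, q4}.
Read 'c': q2→{q2, q4}, q4→{q0}; now {q0, q2, q4}.
Read 'b': q0→{q1}, q2→{q5}, q4→∅; now {q1, q5}.
The final set {q1, q5} contains no accepting state.

No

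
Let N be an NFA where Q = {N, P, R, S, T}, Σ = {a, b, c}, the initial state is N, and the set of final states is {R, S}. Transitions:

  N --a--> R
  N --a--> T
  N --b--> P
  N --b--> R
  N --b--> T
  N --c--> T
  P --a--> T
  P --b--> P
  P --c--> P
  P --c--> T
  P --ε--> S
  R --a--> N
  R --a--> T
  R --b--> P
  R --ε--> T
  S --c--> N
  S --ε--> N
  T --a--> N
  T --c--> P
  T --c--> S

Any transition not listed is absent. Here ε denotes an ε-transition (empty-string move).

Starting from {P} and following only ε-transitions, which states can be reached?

{N, P, S}

Begin with {P}.
ε-move P → S; add S.
ε-move S → N; add N.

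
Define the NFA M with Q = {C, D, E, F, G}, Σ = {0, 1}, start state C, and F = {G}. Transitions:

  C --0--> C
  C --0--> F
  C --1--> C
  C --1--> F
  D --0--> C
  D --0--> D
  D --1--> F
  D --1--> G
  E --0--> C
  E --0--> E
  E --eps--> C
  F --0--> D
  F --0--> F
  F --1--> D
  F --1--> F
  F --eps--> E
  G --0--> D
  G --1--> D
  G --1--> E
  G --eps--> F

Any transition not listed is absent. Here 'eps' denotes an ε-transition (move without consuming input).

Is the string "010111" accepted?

Start in {C}.
Read '0': C→{C, F}; union {C, F}; ε-closure = {C, E, F}.
Read '1': C→{C, F}, E→∅, F→{D, F}; union {C, D, F}; ε-closure = {C, D, E, F}.
Read '0': C→{C, F}, D→{C, D}, E→{C, E}, F→{D, F}; now {C, D, E, F}.
Read '1': C→{C, F}, D→{F, G}, E→∅, F→{D, F}; union {C, D, F, G}; ε-closure = {C, D, E, F, G}.
Read '1': C→{C, F}, D→{F, G}, E→∅, F→{D, F}, G→{D, E}; now {C, D, E, F, G}.
Read '1': C→{C, F}, D→{F, G}, E→∅, F→{D, F}, G→{D, E}; now {C, D, E, F, G}.
The final set {C, D, E, F, G} contains the accepting state G.

Yes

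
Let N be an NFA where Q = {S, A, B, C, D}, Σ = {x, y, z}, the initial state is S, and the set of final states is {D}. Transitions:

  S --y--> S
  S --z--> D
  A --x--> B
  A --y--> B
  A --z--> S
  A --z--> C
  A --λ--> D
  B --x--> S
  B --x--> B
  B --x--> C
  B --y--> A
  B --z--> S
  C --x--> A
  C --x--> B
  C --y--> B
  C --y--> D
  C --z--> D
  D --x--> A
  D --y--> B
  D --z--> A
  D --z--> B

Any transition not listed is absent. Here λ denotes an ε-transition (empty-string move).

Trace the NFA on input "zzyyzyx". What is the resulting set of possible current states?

Start in {S}.
Read 'z': S→{D}; now {D}.
Read 'z': D→{A, B}; union {A, B}; ε-closure = {A, B, D}.
Read 'y': A→{B}, B→{A}, D→{B}; union {A, B}; ε-closure = {A, B, D}.
Read 'y': A→{B}, B→{A}, D→{B}; union {A, B}; ε-closure = {A, B, D}.
Read 'z': A→{S, C}, B→{S}, D→{A, B}; union {S, A, B, C}; ε-closure = {S, A, B, C, D}.
Read 'y': S→{S}, A→{B}, B→{A}, C→{B, D}, D→{B}; now {S, A, B, D}.
Read 'x': S→∅, A→{B}, B→{S, B, C}, D→{A}; union {S, A, B, C}; ε-closure = {S, A, B, C, D}.

{S, A, B, C, D}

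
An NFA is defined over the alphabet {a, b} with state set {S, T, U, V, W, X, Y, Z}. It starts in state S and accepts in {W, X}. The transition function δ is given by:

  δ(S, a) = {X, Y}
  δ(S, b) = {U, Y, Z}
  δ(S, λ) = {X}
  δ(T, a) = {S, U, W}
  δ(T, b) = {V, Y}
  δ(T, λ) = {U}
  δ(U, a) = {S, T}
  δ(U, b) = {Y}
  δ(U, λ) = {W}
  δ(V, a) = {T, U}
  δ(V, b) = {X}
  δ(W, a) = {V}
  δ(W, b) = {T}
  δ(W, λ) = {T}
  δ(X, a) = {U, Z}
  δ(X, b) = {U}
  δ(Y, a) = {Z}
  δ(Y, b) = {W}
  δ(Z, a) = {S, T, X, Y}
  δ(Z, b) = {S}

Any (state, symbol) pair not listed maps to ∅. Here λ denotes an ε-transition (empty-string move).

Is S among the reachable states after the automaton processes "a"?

No

Start: ε-closure({S}) = {S, X}.
Read 'a': S→{X, Y}, X→{U, Z}; union {U, X, Y, Z}; ε-closure = {T, U, W, X, Y, Z}.
State S is not in {T, U, W, X, Y, Z}.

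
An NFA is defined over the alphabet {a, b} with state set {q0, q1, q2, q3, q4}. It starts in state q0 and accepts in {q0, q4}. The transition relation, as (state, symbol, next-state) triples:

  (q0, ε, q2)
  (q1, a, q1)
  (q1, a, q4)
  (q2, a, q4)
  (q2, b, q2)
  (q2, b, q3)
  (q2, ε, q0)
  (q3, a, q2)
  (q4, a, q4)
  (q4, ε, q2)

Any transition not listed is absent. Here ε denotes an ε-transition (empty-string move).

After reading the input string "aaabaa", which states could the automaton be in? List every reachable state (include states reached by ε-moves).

{q0, q2, q4}

Start: ε-closure({q0}) = {q0, q2}.
Read 'a': q0→∅, q2→{q4}; union {q4}; ε-closure = {q0, q2, q4}.
Read 'a': q0→∅, q2→{q4}, q4→{q4}; union {q4}; ε-closure = {q0, q2, q4}.
Read 'a': q0→∅, q2→{q4}, q4→{q4}; union {q4}; ε-closure = {q0, q2, q4}.
Read 'b': q0→∅, q2→{q2, q3}, q4→∅; union {q2, q3}; ε-closure = {q0, q2, q3}.
Read 'a': q0→∅, q2→{q4}, q3→{q2}; union {q2, q4}; ε-closure = {q0, q2, q4}.
Read 'a': q0→∅, q2→{q4}, q4→{q4}; union {q4}; ε-closure = {q0, q2, q4}.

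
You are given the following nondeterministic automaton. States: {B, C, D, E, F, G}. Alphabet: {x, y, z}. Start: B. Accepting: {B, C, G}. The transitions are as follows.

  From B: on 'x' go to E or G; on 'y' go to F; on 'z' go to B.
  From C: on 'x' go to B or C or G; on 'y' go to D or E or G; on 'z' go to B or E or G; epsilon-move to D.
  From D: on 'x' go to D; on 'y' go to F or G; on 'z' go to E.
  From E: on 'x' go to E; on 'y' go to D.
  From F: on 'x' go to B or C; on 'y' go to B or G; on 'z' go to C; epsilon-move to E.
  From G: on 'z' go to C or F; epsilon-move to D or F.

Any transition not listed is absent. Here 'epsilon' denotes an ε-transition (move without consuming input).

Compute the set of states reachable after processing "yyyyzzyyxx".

{B, C, D, E, F, G}

Start in {B}.
Read 'y': {B} → {E, F}.
Read 'y': {E, F} → {B, D, E, F, G}.
Read 'y': {B, D, E, F, G} → {B, D, E, F, G}.
Read 'y': {B, D, E, F, G} → {B, D, E, F, G}.
Read 'z': {B, D, E, F, G} → {B, C, D, E, F}.
Read 'z': {B, C, D, E, F} → {B, C, D, E, F, G}.
Read 'y': {B, C, D, E, F, G} → {B, D, E, F, G}.
Read 'y': {B, D, E, F, G} → {B, D, E, F, G}.
Read 'x': {B, D, E, F, G} → {B, C, D, E, F, G}.
Read 'x': {B, C, D, E, F, G} → {B, C, D, E, F, G}.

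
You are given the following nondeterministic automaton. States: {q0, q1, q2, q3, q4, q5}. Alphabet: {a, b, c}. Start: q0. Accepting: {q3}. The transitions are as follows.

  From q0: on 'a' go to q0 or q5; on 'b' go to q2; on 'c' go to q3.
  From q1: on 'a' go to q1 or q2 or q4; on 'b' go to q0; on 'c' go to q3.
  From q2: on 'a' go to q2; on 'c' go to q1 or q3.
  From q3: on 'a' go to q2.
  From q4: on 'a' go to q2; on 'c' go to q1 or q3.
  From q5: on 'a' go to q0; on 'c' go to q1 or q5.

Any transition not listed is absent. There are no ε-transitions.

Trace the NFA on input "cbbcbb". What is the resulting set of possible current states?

∅

Start in {q0}.
Read 'c': q0→{q3}; now {q3}.
Read 'b': q3→∅; now ∅.
The set is empty and remains empty for the remaining 4 symbols.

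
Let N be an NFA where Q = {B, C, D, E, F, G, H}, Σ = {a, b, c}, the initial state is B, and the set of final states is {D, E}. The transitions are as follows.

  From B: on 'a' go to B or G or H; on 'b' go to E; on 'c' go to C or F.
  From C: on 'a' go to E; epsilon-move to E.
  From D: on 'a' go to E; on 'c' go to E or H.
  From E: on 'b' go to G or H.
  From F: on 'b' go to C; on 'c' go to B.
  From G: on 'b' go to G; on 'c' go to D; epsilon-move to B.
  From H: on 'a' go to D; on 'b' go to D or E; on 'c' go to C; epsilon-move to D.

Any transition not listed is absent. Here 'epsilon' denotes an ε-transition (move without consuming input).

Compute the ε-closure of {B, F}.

Begin with {B, F}.
No ε-moves leave this set, so the closure equals the set itself.

{B, F}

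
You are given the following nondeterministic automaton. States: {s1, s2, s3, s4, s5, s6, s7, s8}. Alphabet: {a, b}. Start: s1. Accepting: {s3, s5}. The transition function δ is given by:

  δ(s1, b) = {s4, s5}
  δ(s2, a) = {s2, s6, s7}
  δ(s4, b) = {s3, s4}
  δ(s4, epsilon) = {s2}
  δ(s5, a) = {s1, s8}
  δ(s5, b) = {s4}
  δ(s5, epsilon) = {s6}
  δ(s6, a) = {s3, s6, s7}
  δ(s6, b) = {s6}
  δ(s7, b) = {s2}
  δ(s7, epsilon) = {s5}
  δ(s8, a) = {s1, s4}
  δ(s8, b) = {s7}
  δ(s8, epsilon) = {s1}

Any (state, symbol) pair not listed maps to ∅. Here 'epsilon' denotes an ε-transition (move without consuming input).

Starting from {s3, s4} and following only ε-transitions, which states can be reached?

Begin with {s3, s4}.
ε-move s4 → s2; add s2.

{s2, s3, s4}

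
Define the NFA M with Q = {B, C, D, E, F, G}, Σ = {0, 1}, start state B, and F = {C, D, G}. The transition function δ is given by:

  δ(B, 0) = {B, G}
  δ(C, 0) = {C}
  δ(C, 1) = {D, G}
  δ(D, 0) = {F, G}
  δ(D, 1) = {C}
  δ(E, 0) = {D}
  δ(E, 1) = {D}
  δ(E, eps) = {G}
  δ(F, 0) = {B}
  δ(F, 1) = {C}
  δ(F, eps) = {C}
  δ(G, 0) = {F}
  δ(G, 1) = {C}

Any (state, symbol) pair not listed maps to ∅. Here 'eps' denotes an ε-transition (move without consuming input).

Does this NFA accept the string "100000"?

No

Start in {B}.
Read '1': {B} → ∅.
The set is empty and remains empty for the remaining 5 symbols.
The final set ∅ contains no accepting state.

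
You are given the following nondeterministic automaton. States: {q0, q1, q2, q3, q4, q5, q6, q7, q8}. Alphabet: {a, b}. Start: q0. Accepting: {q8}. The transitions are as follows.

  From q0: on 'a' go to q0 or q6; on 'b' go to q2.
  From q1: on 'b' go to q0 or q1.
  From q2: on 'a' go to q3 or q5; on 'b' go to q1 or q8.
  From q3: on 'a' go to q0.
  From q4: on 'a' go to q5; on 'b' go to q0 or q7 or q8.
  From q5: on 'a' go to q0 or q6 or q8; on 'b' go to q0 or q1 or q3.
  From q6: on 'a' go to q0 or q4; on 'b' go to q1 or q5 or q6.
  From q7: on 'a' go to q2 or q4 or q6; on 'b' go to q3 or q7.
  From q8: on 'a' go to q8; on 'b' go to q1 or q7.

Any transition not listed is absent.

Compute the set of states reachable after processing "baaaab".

Start in {q0}.
Read 'b': {q0} → {q2}.
Read 'a': {q2} → {q3, q5}.
Read 'a': {q3, q5} → {q0, q6, q8}.
Read 'a': {q0, q6, q8} → {q0, q4, q6, q8}.
Read 'a': {q0, q4, q6, q8} → {q0, q4, q5, q6, q8}.
Read 'b': {q0, q4, q5, q6, q8} → {q0, q1, q2, q3, q5, q6, q7, q8}.

{q0, q1, q2, q3, q5, q6, q7, q8}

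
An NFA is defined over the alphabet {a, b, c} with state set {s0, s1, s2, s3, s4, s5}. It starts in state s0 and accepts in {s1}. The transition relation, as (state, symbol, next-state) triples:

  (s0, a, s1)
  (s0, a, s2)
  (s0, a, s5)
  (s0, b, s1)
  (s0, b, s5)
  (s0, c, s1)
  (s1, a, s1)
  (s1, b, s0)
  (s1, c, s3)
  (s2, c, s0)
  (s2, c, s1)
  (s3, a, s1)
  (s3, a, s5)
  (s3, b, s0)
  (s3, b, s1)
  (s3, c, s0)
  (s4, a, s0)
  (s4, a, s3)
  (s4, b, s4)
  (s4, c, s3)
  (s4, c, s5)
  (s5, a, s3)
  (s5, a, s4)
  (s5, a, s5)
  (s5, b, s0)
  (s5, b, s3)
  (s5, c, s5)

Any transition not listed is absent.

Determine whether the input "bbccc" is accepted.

No

Start in {s0}.
Read 'b': s0→{s1, s5}; now {s1, s5}.
Read 'b': s1→{s0}, s5→{s0, s3}; now {s0, s3}.
Read 'c': s0→{s1}, s3→{s0}; now {s0, s1}.
Read 'c': s0→{s1}, s1→{s3}; now {s1, s3}.
Read 'c': s1→{s3}, s3→{s0}; now {s0, s3}.
The final set {s0, s3} contains no accepting state.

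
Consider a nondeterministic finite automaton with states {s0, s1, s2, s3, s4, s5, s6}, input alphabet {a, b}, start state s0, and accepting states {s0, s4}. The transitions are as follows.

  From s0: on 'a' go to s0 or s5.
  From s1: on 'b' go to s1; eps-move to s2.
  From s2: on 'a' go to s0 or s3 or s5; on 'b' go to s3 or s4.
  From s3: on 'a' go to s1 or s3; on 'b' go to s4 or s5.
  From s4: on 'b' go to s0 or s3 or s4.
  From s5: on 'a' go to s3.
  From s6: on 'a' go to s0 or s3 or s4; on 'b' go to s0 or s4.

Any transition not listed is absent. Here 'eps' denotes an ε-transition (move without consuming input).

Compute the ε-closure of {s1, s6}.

Begin with {s1, s6}.
ε-move s1 → s2; add s2.

{s1, s2, s6}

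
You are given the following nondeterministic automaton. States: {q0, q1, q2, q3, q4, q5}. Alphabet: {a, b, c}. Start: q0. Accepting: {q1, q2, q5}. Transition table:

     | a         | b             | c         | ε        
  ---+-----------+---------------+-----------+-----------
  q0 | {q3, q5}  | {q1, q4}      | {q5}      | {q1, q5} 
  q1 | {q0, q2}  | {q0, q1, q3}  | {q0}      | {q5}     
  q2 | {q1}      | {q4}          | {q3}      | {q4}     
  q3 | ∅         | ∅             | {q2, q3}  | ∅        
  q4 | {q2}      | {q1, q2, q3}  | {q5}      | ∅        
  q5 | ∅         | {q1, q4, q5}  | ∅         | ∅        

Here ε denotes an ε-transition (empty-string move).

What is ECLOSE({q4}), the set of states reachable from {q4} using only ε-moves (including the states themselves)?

Begin with {q4}.
No ε-moves leave this set, so the closure equals the set itself.

{q4}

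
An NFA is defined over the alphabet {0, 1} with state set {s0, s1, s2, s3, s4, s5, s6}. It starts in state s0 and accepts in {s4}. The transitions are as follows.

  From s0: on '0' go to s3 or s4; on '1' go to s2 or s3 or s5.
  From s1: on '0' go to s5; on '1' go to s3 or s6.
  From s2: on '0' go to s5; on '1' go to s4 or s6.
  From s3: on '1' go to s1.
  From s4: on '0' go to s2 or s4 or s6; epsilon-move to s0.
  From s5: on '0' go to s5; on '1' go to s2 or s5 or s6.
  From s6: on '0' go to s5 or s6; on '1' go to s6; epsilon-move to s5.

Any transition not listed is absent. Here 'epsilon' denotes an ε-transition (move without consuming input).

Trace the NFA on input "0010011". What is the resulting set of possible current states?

{s0, s1, s2, s3, s4, s5, s6}

Start in {s0}.
Read '0': {s0} → {s0, s3, s4}.
Read '0': {s0, s3, s4} → {s0, s2, s3, s4, s5, s6}.
Read '1': {s0, s2, s3, s4, s5, s6} → {s0, s1, s2, s3, s4, s5, s6}.
Read '0': {s0, s1, s2, s3, s4, s5, s6} → {s0, s2, s3, s4, s5, s6}.
Read '0': {s0, s2, s3, s4, s5, s6} → {s0, s2, s3, s4, s5, s6}.
Read '1': {s0, s2, s3, s4, s5, s6} → {s0, s1, s2, s3, s4, s5, s6}.
Read '1': {s0, s1, s2, s3, s4, s5, s6} → {s0, s1, s2, s3, s4, s5, s6}.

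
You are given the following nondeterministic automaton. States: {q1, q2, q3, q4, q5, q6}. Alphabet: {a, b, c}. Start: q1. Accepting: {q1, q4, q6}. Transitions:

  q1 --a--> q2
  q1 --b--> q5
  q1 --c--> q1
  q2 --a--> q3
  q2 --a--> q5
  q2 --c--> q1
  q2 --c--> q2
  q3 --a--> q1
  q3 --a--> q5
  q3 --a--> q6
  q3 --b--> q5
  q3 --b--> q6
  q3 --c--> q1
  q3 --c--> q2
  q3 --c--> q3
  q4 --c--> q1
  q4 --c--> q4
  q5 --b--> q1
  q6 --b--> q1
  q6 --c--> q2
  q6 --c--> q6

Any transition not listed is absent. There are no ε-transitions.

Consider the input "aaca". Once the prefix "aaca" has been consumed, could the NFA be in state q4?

Start in {q1}.
Read 'a': {q1} → {q2}.
Read 'a': {q2} → {q3, q5}.
Read 'c': {q3, q5} → {q1, q2, q3}.
Read 'a': {q1, q2, q3} → {q1, q2, q3, q5, q6}.
State q4 is not in {q1, q2, q3, q5, q6}.

No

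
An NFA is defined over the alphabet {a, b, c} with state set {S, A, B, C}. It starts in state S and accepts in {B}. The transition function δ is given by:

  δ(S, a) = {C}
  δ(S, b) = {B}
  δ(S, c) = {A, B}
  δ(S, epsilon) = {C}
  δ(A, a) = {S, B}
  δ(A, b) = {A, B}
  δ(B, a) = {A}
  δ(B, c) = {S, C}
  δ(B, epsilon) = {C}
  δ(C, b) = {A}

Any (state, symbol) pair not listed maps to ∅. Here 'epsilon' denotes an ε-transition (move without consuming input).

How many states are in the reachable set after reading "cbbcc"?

Start: ε-closure({S}) = {S, C}.
Read 'c': {S, C} → {A, B, C}.
Read 'b': {A, B, C} → {A, B, C}.
Read 'b': {A, B, C} → {A, B, C}.
Read 'c': {A, B, C} → {S, C}.
Read 'c': {S, C} → {A, B, C}.
That set has 3 states.

3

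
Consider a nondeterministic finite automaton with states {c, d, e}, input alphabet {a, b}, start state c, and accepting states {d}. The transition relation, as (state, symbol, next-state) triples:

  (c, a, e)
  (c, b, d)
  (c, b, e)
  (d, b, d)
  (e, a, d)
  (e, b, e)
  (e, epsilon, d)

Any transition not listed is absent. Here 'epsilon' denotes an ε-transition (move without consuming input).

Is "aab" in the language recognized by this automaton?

Start in {c}.
Read 'a': {c} → {d, e}.
Read 'a': {d, e} → {d}.
Read 'b': {d} → {d}.
The final set {d} contains the accepting state d.

Yes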